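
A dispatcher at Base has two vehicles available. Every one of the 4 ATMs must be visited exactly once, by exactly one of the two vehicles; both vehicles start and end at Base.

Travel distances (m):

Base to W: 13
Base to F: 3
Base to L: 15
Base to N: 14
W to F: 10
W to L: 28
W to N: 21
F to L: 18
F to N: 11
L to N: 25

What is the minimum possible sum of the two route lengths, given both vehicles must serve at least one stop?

Try each way of splitting the stops between the two vehicles (each non-empty) and, for each split, find the best tour for each vehicle:
  {W} + {F, L, N}: 26 + 54 = 80
  {F} + {W, L, N}: 6 + 74 = 80
  {W, F} + {L, N}: 26 + 54 = 80
  {L} + {W, F, N}: 30 + 48 = 78
  {W, L} + {F, N}: 56 + 28 = 84
  {F, L} + {W, N}: 36 + 48 = 84
  … (7 splits in total)
Best: vehicle 1 Base → L → Base = 30; vehicle 2 Base → W → F → N → Base = 48; combined 78.

Minimum combined distance: 78 m.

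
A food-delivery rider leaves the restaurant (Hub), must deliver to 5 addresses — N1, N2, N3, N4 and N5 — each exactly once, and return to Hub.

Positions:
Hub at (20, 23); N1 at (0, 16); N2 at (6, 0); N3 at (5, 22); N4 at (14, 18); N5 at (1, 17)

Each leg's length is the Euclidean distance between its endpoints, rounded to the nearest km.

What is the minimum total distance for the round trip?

With 5 stops there are 5!/2 = 60 distinct round trips (a route and its reverse cost the same).
Hub-N1-N2-N3-N4-N5-Hub: 21+17+22+10+13+20 = 103
Hub-N1-N2-N3-N5-N4-Hub: 21+17+22+6+13+8 = 87
Hub-N1-N2-N4-N3-N5-Hub: 21+17+20+10+6+20 = 94
Hub-N1-N2-N4-N5-N3-Hub: 21+17+20+13+6+15 = 92
Hub-N1-N2-N5-N3-N4-Hub: 21+17+18+6+10+8 = 80
Hub-N1-N2-N5-N4-N3-Hub: 21+17+18+13+10+15 = 94
Hub-N1-N3-N2-N4-N5-Hub: 21+8+22+20+13+20 = 104
Hub-N1-N3-N2-N5-N4-Hub: 21+8+22+18+13+8 = 90
Hub-N1-N3-N4-N2-N5-Hub: 21+8+10+20+18+20 = 97
Hub-N1-N3-N4-N5-N2-Hub: 21+8+10+13+18+27 = 97
Hub-N1-N3-N5-N2-N4-Hub: 21+8+6+18+20+8 = 81
Hub-N1-N3-N5-N4-N2-Hub: 21+8+6+13+20+27 = 95
Hub-N1-N4-N2-N3-N5-Hub: 21+14+20+22+6+20 = 103
Hub-N1-N4-N2-N5-N3-Hub: 21+14+20+18+6+15 = 94
… (46 more)
Hub-N3-N5-N1-N2-N4-Hub: 15+6+1+17+20+8 = 67  ← best
The minimum is 67.
One optimal route: Hub → N3 → N5 → N1 → N2 → N4 → Hub (or its reverse).

Minimum total distance: 67 km.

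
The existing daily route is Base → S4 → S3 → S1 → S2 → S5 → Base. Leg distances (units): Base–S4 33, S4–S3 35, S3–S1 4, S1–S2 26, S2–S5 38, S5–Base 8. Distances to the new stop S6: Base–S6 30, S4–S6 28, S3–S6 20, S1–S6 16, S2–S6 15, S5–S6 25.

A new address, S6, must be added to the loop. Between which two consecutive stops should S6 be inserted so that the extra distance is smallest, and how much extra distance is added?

Adding 2 by placing S6 on the S2–S5 leg.

Insertion cost between consecutive stops i–j is d(i,S6) + d(S6,j) − d(i,j):
  between Base and S4: 30 + 28 − 33 = 25
  between S4 and S3: 28 + 20 − 35 = 13
  between S3 and S1: 20 + 16 − 4 = 32
  between S1 and S2: 16 + 15 − 26 = 5
  between S2 and S5: 15 + 25 − 38 = 2
  between S5 and Base: 25 + 30 − 8 = 47
Cheapest insertion is between S2 and S5, adding 2.
New total = 144 + 2 = 146.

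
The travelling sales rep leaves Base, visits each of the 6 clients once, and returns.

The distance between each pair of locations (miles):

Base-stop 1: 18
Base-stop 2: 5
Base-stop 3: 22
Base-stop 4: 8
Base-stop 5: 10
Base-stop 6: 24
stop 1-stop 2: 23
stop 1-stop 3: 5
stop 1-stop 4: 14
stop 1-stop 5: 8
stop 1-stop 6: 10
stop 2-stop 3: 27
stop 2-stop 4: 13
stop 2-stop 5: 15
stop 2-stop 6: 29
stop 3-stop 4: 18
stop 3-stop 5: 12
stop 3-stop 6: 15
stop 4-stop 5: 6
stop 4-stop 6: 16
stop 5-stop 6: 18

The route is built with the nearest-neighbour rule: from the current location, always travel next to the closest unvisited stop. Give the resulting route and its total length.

Nearest-neighbour total = 76 miles; route Base → stop 2 → stop 4 → stop 5 → stop 1 → stop 3 → stop 6 → Base.

At Base the remaining stops are stop 2 5, stop 4 8, stop 5 10, stop 1 18, stop 3 22, stop 6 24; go to stop 2.
At stop 2 the remaining stops are stop 4 13, stop 5 15, stop 1 23, stop 3 27, stop 6 29; go to stop 4.
At stop 4 the remaining stops are stop 5 6, stop 1 14, stop 6 16, stop 3 18; go to stop 5.
At stop 5 the remaining stops are stop 1 8, stop 3 12, stop 6 18; go to stop 1.
At stop 1 the remaining stops are stop 3 5, stop 6 10; go to stop 3.
At stop 3 the remaining stops are stop 6 15; go to stop 6.
Return stop 6→Base: 24.
Total = 5 + 13 + 6 + 8 + 5 + 15 + 24 = 76.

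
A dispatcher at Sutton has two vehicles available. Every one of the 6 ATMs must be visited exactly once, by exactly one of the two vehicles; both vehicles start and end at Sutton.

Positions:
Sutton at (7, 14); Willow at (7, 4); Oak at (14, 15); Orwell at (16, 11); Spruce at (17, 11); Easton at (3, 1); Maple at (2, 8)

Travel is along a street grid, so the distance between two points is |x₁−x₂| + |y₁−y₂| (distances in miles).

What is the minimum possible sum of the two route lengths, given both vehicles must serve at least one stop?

Try each way of splitting the stops between the two vehicles (each non-empty) and, for each split, find the best tour for each vehicle:
  {Willow} + {Oak, Orwell, Spruce, Easton, Maple}: 20 + 58 = 78
  {Oak} + {Willow, Orwell, Spruce, Easton, Maple}: 16 + 56 = 72
  {Willow, Oak} + {Orwell, Spruce, Easton, Maple}: 36 + 56 = 92
  {Orwell} + {Willow, Oak, Spruce, Easton, Maple}: 24 + 58 = 82
  {Willow, Orwell} + {Oak, Spruce, Easton, Maple}: 38 + 58 = 96
  {Oak, Orwell} + {Willow, Spruce, Easton, Maple}: 26 + 56 = 82
  … (31 splits in total)
  {Oak, Orwell, Spruce} + {Willow, Easton, Maple}: 28 + 36 = 64  ← best
Best: vehicle 1 Sutton → Oak → Orwell → Spruce → Sutton = 28; vehicle 2 Sutton → Willow → Easton → Maple → Sutton = 36; combined 64.

Minimum combined distance: 64 miles.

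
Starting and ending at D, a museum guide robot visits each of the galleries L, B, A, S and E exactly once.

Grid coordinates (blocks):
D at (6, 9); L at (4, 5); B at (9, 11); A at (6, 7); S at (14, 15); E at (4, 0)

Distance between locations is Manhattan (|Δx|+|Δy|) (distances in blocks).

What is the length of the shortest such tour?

50 blocks — the shortest possible round trip.

There are 60 distinct closed tours to check (reversals are equivalent).
D→L→B→A→S→E→D: 6+11+7+16+25+11 = 76
D→L→B→A→E→S→D: 6+11+7+9+25+14 = 72
D→L→B→S→A→E→D: 6+11+9+16+9+11 = 62
D→L→B→S→E→A→D: 6+11+9+25+9+2 = 62
D→L→B→E→A→S→D: 6+11+16+9+16+14 = 72
D→L→B→E→S→A→D: 6+11+16+25+16+2 = 76
D→L→A→B→S→E→D: 6+4+7+9+25+11 = 62
D→L→A→B→E→S→D: 6+4+7+16+25+14 = 72
D→L→A→S→B→E→D: 6+4+16+9+16+11 = 62
D→L→A→S→E→B→D: 6+4+16+25+16+5 = 72
D→L→A→E→B→S→D: 6+4+9+16+9+14 = 58
D→L→A→E→S→B→D: 6+4+9+25+9+5 = 58
D→L→S→B→A→E→D: 6+20+9+7+9+11 = 62
D→L→S→B→E→A→D: 6+20+9+16+9+2 = 62
… (46 more)
D→L→E→A→B→S→D: 6+5+9+7+9+14 = 50  ← best
The minimum is 50.
One optimal route: D → L → E → A → B → S → D (or its reverse).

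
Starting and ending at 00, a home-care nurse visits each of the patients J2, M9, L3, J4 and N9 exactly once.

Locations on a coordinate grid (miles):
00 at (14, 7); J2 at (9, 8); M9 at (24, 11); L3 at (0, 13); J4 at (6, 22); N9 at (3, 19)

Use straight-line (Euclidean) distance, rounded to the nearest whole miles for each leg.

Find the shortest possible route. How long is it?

58 miles — the shortest possible round trip.

00-J2-M9-L3-J4-N9-00: 5+15+24+11+4+16 = 75
00-J2-M9-L3-N9-J4-00: 5+15+24+7+4+17 = 72
00-J2-M9-J4-L3-N9-00: 5+15+21+11+7+16 = 75
00-J2-M9-J4-N9-L3-00: 5+15+21+4+7+15 = 67
00-J2-M9-N9-L3-J4-00: 5+15+22+7+11+17 = 77
00-J2-M9-N9-J4-L3-00: 5+15+22+4+11+15 = 72
00-J2-L3-M9-J4-N9-00: 5+10+24+21+4+16 = 80
00-J2-L3-M9-N9-J4-00: 5+10+24+22+4+17 = 82
00-J2-L3-J4-M9-N9-00: 5+10+11+21+22+16 = 85
00-J2-L3-J4-N9-M9-00: 5+10+11+4+22+11 = 63
00-J2-L3-N9-M9-J4-00: 5+10+7+22+21+17 = 82
00-J2-L3-N9-J4-M9-00: 5+10+7+4+21+11 = 58
00-J2-J4-M9-L3-N9-00: 5+14+21+24+7+16 = 87
00-J2-J4-M9-N9-L3-00: 5+14+21+22+7+15 = 84
… (46 more)
The minimum is 58.
One optimal route: 00 → J2 → L3 → N9 → J4 → M9 → 00 (or its reverse).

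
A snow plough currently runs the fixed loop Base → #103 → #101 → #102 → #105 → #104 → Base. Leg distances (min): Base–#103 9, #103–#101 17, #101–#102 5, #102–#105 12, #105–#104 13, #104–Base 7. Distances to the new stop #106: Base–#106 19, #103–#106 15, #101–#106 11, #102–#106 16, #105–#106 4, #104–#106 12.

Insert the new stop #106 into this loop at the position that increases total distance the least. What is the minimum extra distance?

Adding 3 min by placing #106 on the #105–#104 leg.

Insertion cost between consecutive stops i–j is d(i,#106) + d(#106,j) − d(i,j):
  between Base and #103: 19 + 15 − 9 = 25
  between #103 and #101: 15 + 11 − 17 = 9
  between #101 and #102: 11 + 16 − 5 = 22
  between #102 and #105: 16 + 4 − 12 = 8
  between #105 and #104: 4 + 12 − 13 = 3
  between #104 and Base: 12 + 19 − 7 = 24
Cheapest insertion is between #105 and #104, adding 3.
New total = 63 + 3 = 66.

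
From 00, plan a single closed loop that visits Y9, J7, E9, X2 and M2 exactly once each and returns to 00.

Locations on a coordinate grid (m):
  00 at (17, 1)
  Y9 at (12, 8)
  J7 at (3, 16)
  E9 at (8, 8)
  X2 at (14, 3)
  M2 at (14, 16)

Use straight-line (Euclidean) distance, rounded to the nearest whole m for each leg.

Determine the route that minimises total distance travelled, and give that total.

With 5 stops there are 5!/2 = 60 distinct round trips (a route and its reverse cost the same).
00 → Y9 → J7 → E9 → X2 → M2 → 00: 9+12+9+8+13+15 = 66
00 → Y9 → J7 → E9 → M2 → X2 → 00: 9+12+9+10+13+4 = 57
00 → Y9 → J7 → X2 → E9 → M2 → 00: 9+12+17+8+10+15 = 71
00 → Y9 → J7 → X2 → M2 → E9 → 00: 9+12+17+13+10+11 = 72
00 → Y9 → J7 → M2 → E9 → X2 → 00: 9+12+11+10+8+4 = 54
00 → Y9 → J7 → M2 → X2 → E9 → 00: 9+12+11+13+8+11 = 64
00 → Y9 → E9 → J7 → X2 → M2 → 00: 9+4+9+17+13+15 = 67
00 → Y9 → E9 → J7 → M2 → X2 → 00: 9+4+9+11+13+4 = 50
00 → Y9 → E9 → X2 → J7 → M2 → 00: 9+4+8+17+11+15 = 64
00 → Y9 → E9 → X2 → M2 → J7 → 00: 9+4+8+13+11+21 = 66
00 → Y9 → E9 → M2 → J7 → X2 → 00: 9+4+10+11+17+4 = 55
00 → Y9 → E9 → M2 → X2 → J7 → 00: 9+4+10+13+17+21 = 74
00 → Y9 → X2 → J7 → E9 → M2 → 00: 9+5+17+9+10+15 = 65
00 → Y9 → X2 → J7 → M2 → E9 → 00: 9+5+17+11+10+11 = 63
… (46 more)
00 → E9 → J7 → M2 → Y9 → X2 → 00: 11+9+11+8+5+4 = 48  ← best
The minimum is 48.
One optimal route: 00 → E9 → J7 → M2 → Y9 → X2 → 00 (or its reverse).

Shortest round trip = 48 m.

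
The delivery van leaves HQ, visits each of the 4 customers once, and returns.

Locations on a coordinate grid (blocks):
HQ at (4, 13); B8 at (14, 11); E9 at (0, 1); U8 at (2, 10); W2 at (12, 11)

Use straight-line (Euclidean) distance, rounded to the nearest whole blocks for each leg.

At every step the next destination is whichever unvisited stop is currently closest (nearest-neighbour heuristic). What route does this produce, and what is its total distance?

From HQ: distances to unvisited — U8=4, W2=8, B8=10, E9=13. Nearest is U8 (4).
From U8: distances to unvisited — E9=9, W2=10, B8=12. Nearest is E9 (9).
From E9: distances to unvisited — W2=16, B8=17. Nearest is W2 (16).
From W2: distances to unvisited — B8=2. Nearest is B8 (2).
Return B8→HQ: 10.
Total = 4 + 9 + 16 + 2 + 10 = 41.

Nearest-neighbour total = 41 blocks; route HQ → U8 → E9 → W2 → B8 → HQ.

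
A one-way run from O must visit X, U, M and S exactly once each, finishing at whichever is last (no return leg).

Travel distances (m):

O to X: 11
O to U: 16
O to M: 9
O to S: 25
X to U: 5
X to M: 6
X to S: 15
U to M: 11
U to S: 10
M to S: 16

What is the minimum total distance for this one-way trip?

Shortest open route: 30 m.

There are 4! = 24 possible orderings.
O→X→U→M→S: 11+5+11+16 = 43
O→X→U→S→M: 11+5+10+16 = 42
O→X→M→U→S: 11+6+11+10 = 38
O→X→M→S→U: 11+6+16+10 = 43
O→X→S→U→M: 11+15+10+11 = 47
O→X→S→M→U: 11+15+16+11 = 53
O→U→X→M→S: 16+5+6+16 = 43
O→U→X→S→M: 16+5+15+16 = 52
O→U→M→X→S: 16+11+6+15 = 48
O→U→M→S→X: 16+11+16+15 = 58
O→U→S→X→M: 16+10+15+6 = 47
O→U→S→M→X: 16+10+16+6 = 48
O→M→X→U→S: 9+6+5+10 = 30
O→M→X→S→U: 9+6+15+10 = 40
… (10 more)
The minimum is 30.
One shortest path: O → M → X → U → S.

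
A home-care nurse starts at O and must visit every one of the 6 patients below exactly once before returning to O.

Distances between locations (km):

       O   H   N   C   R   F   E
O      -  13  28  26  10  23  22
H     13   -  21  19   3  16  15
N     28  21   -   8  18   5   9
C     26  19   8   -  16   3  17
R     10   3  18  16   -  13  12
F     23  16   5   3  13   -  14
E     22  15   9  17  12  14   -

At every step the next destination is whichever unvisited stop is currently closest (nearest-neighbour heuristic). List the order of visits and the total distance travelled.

Total distance 71 km via the nearest-neighbour route O → R → H → E → N → F → C → O.

At O the remaining stops are R 10, H 13, E 22, F 23, C 26, N 28; go to R.
At R the remaining stops are H 3, E 12, F 13, C 16, N 18; go to H.
At H the remaining stops are E 15, F 16, C 19, N 21; go to E.
At E the remaining stops are N 9, F 14, C 17; go to N.
At N the remaining stops are F 5, C 8; go to F.
At F the remaining stops are C 3; go to C.
Return C→O: 26.
Total = 10 + 3 + 15 + 9 + 5 + 3 + 26 = 71.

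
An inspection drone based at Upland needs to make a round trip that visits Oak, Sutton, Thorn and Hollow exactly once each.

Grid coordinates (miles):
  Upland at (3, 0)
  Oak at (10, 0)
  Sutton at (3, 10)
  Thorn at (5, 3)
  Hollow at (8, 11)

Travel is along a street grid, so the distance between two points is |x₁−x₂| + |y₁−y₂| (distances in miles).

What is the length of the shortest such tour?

With 4 stops there are 4!/2 = 12 distinct round trips (a route and its reverse cost the same).
Upland → Oak → Sutton → Thorn → Hollow → Upland: 7+17+9+11+16 = 60
Upland → Oak → Sutton → Hollow → Thorn → Upland: 7+17+6+11+5 = 46
Upland → Oak → Thorn → Sutton → Hollow → Upland: 7+8+9+6+16 = 46
Upland → Oak → Thorn → Hollow → Sutton → Upland: 7+8+11+6+10 = 42
Upland → Oak → Hollow → Sutton → Thorn → Upland: 7+13+6+9+5 = 40
Upland → Oak → Hollow → Thorn → Sutton → Upland: 7+13+11+9+10 = 50
Upland → Sutton → Oak → Thorn → Hollow → Upland: 10+17+8+11+16 = 62
Upland → Sutton → Oak → Hollow → Thorn → Upland: 10+17+13+11+5 = 56
Upland → Sutton → Thorn → Oak → Hollow → Upland: 10+9+8+13+16 = 56
Upland → Sutton → Hollow → Oak → Thorn → Upland: 10+6+13+8+5 = 42
Upland → Thorn → Oak → Sutton → Hollow → Upland: 5+8+17+6+16 = 52
Upland → Thorn → Sutton → Oak → Hollow → Upland: 5+9+17+13+16 = 60
The minimum is 40.
One optimal route: Upland → Oak → Hollow → Sutton → Thorn → Upland (or its reverse).

40 miles — the shortest possible round trip.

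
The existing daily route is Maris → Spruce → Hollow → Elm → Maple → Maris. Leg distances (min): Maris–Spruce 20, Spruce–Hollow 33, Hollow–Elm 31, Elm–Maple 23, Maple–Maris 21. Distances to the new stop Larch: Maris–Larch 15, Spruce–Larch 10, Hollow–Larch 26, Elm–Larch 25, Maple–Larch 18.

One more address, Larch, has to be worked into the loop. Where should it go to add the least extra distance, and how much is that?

Minimum extra distance: 3 min, inserting Larch between Spruce and Hollow.

Insertion cost between consecutive stops i–j is d(i,Larch) + d(Larch,j) − d(i,j):
  between Maris and Spruce: 15 + 10 − 20 = 5
  between Spruce and Hollow: 10 + 26 − 33 = 3
  between Hollow and Elm: 26 + 25 − 31 = 20
  between Elm and Maple: 25 + 18 − 23 = 20
  between Maple and Maris: 18 + 15 − 21 = 12
Cheapest insertion is between Spruce and Hollow, adding 3.
New total = 128 + 3 = 131.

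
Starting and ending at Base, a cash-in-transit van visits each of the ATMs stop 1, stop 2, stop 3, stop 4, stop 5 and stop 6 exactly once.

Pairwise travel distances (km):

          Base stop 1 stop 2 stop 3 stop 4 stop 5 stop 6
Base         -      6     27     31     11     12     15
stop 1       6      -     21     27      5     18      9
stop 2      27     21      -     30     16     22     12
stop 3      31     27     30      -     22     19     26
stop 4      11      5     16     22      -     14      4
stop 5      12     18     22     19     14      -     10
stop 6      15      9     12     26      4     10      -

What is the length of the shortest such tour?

Shortest round trip = 88 km.

With 6 stops there are 6!/2 = 360 distinct round trips (a route and its reverse cost the same).
Base - stop 1 - stop 2 - stop 3 - stop 4 - stop 5 - stop 6 - Base: 6+21+30+22+14+10+15 = 118
Base - stop 1 - stop 2 - stop 3 - stop 4 - stop 6 - stop 5 - Base: 6+21+30+22+4+10+12 = 105
Base - stop 1 - stop 2 - stop 3 - stop 5 - stop 4 - stop 6 - Base: 6+21+30+19+14+4+15 = 109
Base - stop 1 - stop 2 - stop 3 - stop 5 - stop 6 - stop 4 - Base: 6+21+30+19+10+4+11 = 101
Base - stop 1 - stop 2 - stop 3 - stop 6 - stop 4 - stop 5 - Base: 6+21+30+26+4+14+12 = 113
Base - stop 1 - stop 2 - stop 3 - stop 6 - stop 5 - stop 4 - Base: 6+21+30+26+10+14+11 = 118
Base - stop 1 - stop 2 - stop 4 - stop 3 - stop 5 - stop 6 - Base: 6+21+16+22+19+10+15 = 109
Base - stop 1 - stop 2 - stop 4 - stop 3 - stop 6 - stop 5 - Base: 6+21+16+22+26+10+12 = 113
… (352 more)
Base - stop 1 - stop 4 - stop 6 - stop 2 - stop 3 - stop 5 - Base: 6+5+4+12+30+19+12 = 88  ← best
The minimum is 88.
One optimal route: Base → stop 1 → stop 4 → stop 6 → stop 2 → stop 3 → stop 5 → Base (or its reverse).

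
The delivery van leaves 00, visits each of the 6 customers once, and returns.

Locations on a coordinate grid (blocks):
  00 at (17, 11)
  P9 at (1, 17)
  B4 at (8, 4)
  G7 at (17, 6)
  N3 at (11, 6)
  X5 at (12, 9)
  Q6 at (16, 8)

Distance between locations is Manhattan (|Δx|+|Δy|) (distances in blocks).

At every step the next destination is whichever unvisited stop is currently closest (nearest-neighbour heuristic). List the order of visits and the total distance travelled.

Total distance 68 blocks via the nearest-neighbour route 00 → Q6 → G7 → N3 → X5 → B4 → P9 → 00.

From 00: distances to unvisited — Q6=4, G7=5, X5=7, N3=11, B4=16, P9=22. Nearest is Q6 (4).
From Q6: distances to unvisited — G7=3, X5=5, N3=7, B4=12, P9=24. Nearest is G7 (3).
From G7: distances to unvisited — N3=6, X5=8, B4=11, P9=27. Nearest is N3 (6).
From N3: distances to unvisited — X5=4, B4=5, P9=21. Nearest is X5 (4).
From X5: distances to unvisited — B4=9, P9=19. Nearest is B4 (9).
From B4: distances to unvisited — P9=20. Nearest is P9 (20).
Return P9→00: 22.
Total = 4 + 3 + 6 + 4 + 9 + 20 + 22 = 68.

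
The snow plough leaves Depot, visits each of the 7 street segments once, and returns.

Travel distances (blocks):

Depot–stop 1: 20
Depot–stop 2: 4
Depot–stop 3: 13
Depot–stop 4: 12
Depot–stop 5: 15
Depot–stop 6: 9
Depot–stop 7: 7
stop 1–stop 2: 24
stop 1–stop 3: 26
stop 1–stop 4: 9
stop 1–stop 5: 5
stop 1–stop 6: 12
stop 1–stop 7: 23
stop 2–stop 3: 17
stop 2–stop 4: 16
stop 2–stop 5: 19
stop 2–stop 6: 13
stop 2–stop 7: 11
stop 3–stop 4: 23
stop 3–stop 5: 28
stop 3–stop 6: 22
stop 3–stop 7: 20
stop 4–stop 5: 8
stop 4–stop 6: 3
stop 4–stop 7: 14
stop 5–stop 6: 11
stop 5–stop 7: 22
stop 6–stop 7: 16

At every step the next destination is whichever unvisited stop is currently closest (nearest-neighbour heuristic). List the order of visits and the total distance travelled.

87 blocks along Depot → stop 2 → stop 7 → stop 4 → stop 6 → stop 5 → stop 1 → stop 3 → Depot.

At Depot the remaining stops are stop 2 4, stop 7 7, stop 6 9, stop 4 12, stop 3 13, stop 5 15, stop 1 20; go to stop 2.
At stop 2 the remaining stops are stop 7 11, stop 6 13, stop 4 16, stop 3 17, stop 5 19, stop 1 24; go to stop 7.
At stop 7 the remaining stops are stop 4 14, stop 6 16, stop 3 20, stop 5 22, stop 1 23; go to stop 4.
At stop 4 the remaining stops are stop 6 3, stop 5 8, stop 1 9, stop 3 23; go to stop 6.
At stop 6 the remaining stops are stop 5 11, stop 1 12, stop 3 22; go to stop 5.
At stop 5 the remaining stops are stop 1 5, stop 3 28; go to stop 1.
At stop 1 the remaining stops are stop 3 26; go to stop 3.
Return stop 3→Depot: 13.
Total = 4 + 11 + 14 + 3 + 11 + 5 + 26 + 13 = 87.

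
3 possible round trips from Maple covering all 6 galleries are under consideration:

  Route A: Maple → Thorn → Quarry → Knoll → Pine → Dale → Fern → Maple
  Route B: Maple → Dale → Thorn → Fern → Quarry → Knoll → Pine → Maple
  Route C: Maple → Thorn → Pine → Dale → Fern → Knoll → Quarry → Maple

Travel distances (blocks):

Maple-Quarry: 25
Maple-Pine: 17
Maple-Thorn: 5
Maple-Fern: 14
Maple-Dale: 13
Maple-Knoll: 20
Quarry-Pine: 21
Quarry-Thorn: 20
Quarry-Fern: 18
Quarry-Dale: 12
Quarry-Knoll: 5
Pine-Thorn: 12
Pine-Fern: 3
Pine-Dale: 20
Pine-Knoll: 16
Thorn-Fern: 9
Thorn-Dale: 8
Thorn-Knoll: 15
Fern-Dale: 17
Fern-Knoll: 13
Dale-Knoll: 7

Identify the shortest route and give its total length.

Shortest is Route B, total 86 blocks.

Route A: 5 + 20 + 5 + 16 + 20 + 17 + 14 = 97
Route B: 13 + 8 + 9 + 18 + 5 + 16 + 17 = 86
Route C: 5 + 12 + 20 + 17 + 13 + 5 + 25 = 97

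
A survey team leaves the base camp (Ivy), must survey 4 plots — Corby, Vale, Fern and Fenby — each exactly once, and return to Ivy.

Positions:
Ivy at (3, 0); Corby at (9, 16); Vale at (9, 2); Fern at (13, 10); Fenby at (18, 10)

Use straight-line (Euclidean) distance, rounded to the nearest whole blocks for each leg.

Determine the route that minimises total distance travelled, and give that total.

Minimum total distance: 47 blocks.

There are 12 distinct closed tours to check (reversals are equivalent).
Ivy - Corby - Vale - Fern - Fenby - Ivy: 17+14+9+5+18 = 63
Ivy - Corby - Vale - Fenby - Fern - Ivy: 17+14+12+5+14 = 62
Ivy - Corby - Fern - Vale - Fenby - Ivy: 17+7+9+12+18 = 63
Ivy - Corby - Fern - Fenby - Vale - Ivy: 17+7+5+12+6 = 47
Ivy - Corby - Fenby - Vale - Fern - Ivy: 17+11+12+9+14 = 63
Ivy - Corby - Fenby - Fern - Vale - Ivy: 17+11+5+9+6 = 48
Ivy - Vale - Corby - Fern - Fenby - Ivy: 6+14+7+5+18 = 50
Ivy - Vale - Corby - Fenby - Fern - Ivy: 6+14+11+5+14 = 50
Ivy - Vale - Fern - Corby - Fenby - Ivy: 6+9+7+11+18 = 51
Ivy - Vale - Fenby - Corby - Fern - Ivy: 6+12+11+7+14 = 50
Ivy - Fern - Corby - Vale - Fenby - Ivy: 14+7+14+12+18 = 65
Ivy - Fern - Vale - Corby - Fenby - Ivy: 14+9+14+11+18 = 66
The minimum is 47.
One optimal route: Ivy → Corby → Fern → Fenby → Vale → Ivy (or its reverse).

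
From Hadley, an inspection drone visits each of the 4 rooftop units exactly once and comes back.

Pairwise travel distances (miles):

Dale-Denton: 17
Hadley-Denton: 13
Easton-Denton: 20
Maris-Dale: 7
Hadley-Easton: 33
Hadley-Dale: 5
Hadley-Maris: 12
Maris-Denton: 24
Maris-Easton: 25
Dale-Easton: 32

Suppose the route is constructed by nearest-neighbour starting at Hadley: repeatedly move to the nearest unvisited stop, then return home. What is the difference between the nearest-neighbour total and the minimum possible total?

From Hadley: Dale=5, Maris=12, Denton=13, Easton=33 → choose Dale (5).
From Dale: Maris=7, Denton=17, Easton=32 → choose Maris (7).
From Maris: Denton=24, Easton=25 → choose Denton (24).
From Denton: Easton=20 → choose Easton (20).
NN route Hadley → Dale → Maris → Denton → Easton → Hadley costs 89.
Optimal: Hadley → Dale → Maris → Easton → Denton → Hadley costs 70 (by enumerating all 12 distinct tours).
Excess = 89 − 70 = 19.

Excess over optimum: 19 miles.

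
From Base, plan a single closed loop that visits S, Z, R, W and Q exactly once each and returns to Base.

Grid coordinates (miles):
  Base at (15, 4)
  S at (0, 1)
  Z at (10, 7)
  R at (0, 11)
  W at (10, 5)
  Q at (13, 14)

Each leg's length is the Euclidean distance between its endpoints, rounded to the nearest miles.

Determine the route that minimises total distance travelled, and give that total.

52 miles — the shortest possible round trip.

There are 60 distinct closed tours to check (reversals are equivalent).
Base-S-Z-R-W-Q-Base: 15+12+11+12+9+10 = 69
Base-S-Z-R-Q-W-Base: 15+12+11+13+9+5 = 65
Base-S-Z-W-R-Q-Base: 15+12+2+12+13+10 = 64
Base-S-Z-W-Q-R-Base: 15+12+2+9+13+17 = 68
Base-S-Z-Q-R-W-Base: 15+12+8+13+12+5 = 65
Base-S-Z-Q-W-R-Base: 15+12+8+9+12+17 = 73
Base-S-R-Z-W-Q-Base: 15+10+11+2+9+10 = 57
Base-S-R-Z-Q-W-Base: 15+10+11+8+9+5 = 58
Base-S-R-W-Z-Q-Base: 15+10+12+2+8+10 = 57
Base-S-R-W-Q-Z-Base: 15+10+12+9+8+6 = 60
Base-S-R-Q-Z-W-Base: 15+10+13+8+2+5 = 53
Base-S-R-Q-W-Z-Base: 15+10+13+9+2+6 = 55
Base-S-W-Z-R-Q-Base: 15+11+2+11+13+10 = 62
Base-S-W-Z-Q-R-Base: 15+11+2+8+13+17 = 66
… (46 more)
Base-Z-W-S-R-Q-Base: 6+2+11+10+13+10 = 52  ← best
The minimum is 52.
One optimal route: Base → Z → W → S → R → Q → Base (or its reverse).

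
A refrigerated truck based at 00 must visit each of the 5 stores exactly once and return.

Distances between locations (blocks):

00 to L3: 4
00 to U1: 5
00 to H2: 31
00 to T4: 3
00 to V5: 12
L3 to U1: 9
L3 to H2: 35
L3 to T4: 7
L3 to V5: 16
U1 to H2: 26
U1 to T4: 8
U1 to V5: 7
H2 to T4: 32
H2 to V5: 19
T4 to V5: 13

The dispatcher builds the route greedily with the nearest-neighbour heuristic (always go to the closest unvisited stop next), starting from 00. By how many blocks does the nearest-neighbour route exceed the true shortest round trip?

From 00: T4=3, L3=4, U1=5, V5=12, H2=31 → choose T4 (3).
From T4: L3=7, U1=8, V5=13, H2=32 → choose L3 (7).
From L3: U1=9, V5=16, H2=35 → choose U1 (9).
From U1: V5=7, H2=26 → choose V5 (7).
From V5: H2=19 → choose H2 (19).
NN route 00 → T4 → L3 → U1 → V5 → H2 → 00 costs 76.
Optimal: 00 → L3 → U1 → H2 → V5 → T4 → 00 costs 74 (by enumerating all 60 distinct tours).
Excess = 76 − 74 = 2.

The nearest-neighbour route is 2 blocks longer than optimal.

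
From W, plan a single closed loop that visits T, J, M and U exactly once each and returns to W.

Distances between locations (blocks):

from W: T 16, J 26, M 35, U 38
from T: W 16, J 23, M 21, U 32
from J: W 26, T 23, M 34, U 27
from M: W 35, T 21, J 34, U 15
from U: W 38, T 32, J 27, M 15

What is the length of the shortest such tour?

With 4 stops there are 4!/2 = 12 distinct round trips (a route and its reverse cost the same).
W-T-J-M-U-W: 16+23+34+15+38 = 126
W-T-J-U-M-W: 16+23+27+15+35 = 116
W-T-M-J-U-W: 16+21+34+27+38 = 136
W-T-M-U-J-W: 16+21+15+27+26 = 105
W-T-U-J-M-W: 16+32+27+34+35 = 144
W-T-U-M-J-W: 16+32+15+34+26 = 123
W-J-T-M-U-W: 26+23+21+15+38 = 123
W-J-T-U-M-W: 26+23+32+15+35 = 131
W-J-M-T-U-W: 26+34+21+32+38 = 151
W-J-U-T-M-W: 26+27+32+21+35 = 141
W-M-T-J-U-W: 35+21+23+27+38 = 144
W-M-J-T-U-W: 35+34+23+32+38 = 162
The minimum is 105.
One optimal route: W → T → M → U → J → W (or its reverse).

Minimum total distance: 105 blocks.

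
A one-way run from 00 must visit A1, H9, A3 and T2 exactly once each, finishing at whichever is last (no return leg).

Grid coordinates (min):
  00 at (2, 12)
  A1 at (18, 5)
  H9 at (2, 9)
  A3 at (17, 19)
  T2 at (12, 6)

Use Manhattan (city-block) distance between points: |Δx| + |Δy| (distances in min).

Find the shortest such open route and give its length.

Shortest open route: 38 min.

There are 4! = 24 possible orderings.
00→A1→H9→A3→T2: 23+20+25+18 = 86
00→A1→H9→T2→A3: 23+20+13+18 = 74
00→A1→A3→H9→T2: 23+15+25+13 = 76
00→A1→A3→T2→H9: 23+15+18+13 = 69
00→A1→T2→H9→A3: 23+7+13+25 = 68
00→A1→T2→A3→H9: 23+7+18+25 = 73
00→H9→A1→A3→T2: 3+20+15+18 = 56
00→H9→A1→T2→A3: 3+20+7+18 = 48
00→H9→A3→A1→T2: 3+25+15+7 = 50
00→H9→A3→T2→A1: 3+25+18+7 = 53
00→H9→T2→A1→A3: 3+13+7+15 = 38
00→H9→T2→A3→A1: 3+13+18+15 = 49
00→A3→A1→H9→T2: 22+15+20+13 = 70
00→A3→A1→T2→H9: 22+15+7+13 = 57
… (10 more)
The minimum is 38.
One shortest path: 00 → H9 → T2 → A1 → A3.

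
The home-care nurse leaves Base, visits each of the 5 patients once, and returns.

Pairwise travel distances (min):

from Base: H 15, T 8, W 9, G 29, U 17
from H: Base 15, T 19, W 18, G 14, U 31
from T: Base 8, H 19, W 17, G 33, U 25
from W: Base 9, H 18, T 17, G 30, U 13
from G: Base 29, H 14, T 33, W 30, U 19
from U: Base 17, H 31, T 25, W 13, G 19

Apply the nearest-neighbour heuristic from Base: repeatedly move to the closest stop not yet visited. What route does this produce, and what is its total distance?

86 min along Base → T → W → U → G → H → Base.

Base → [T:8 / W:9 / H:15 / U:17 / G:29] → T (8)
T → [W:17 / H:19 / U:25 / G:33] → W (17)
W → [U:13 / H:18 / G:30] → U (13)
U → [G:19 / H:31] → G (19)
G → [H:14] → H (14)
Return H→Base: 15.
Total = 8 + 17 + 13 + 19 + 14 + 15 = 86.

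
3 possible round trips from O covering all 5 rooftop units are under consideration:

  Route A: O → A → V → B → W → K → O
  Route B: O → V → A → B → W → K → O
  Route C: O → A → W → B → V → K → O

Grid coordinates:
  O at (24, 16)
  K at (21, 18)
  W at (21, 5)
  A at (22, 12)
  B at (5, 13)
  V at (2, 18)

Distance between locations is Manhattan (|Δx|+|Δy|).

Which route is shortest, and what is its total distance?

Route A: 6 + 26 + 8 + 24 + 13 + 5 = 82
Route B: 24 + 26 + 18 + 24 + 13 + 5 = 110
Route C: 6 + 8 + 24 + 8 + 19 + 5 = 70

70 — Route C is the shortest.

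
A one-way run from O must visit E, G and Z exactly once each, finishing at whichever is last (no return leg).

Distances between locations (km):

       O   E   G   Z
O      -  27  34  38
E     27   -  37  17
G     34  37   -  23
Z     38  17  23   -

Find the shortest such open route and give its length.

Minimum one-way distance = 67 km.

There are 3! = 6 possible orderings.
O → E → G → Z: 27+37+23 = 87
O → E → Z → G: 27+17+23 = 67
O → G → E → Z: 34+37+17 = 88
O → G → Z → E: 34+23+17 = 74
O → Z → E → G: 38+17+37 = 92
O → Z → G → E: 38+23+37 = 98
The minimum is 67.
One shortest path: O → E → Z → G.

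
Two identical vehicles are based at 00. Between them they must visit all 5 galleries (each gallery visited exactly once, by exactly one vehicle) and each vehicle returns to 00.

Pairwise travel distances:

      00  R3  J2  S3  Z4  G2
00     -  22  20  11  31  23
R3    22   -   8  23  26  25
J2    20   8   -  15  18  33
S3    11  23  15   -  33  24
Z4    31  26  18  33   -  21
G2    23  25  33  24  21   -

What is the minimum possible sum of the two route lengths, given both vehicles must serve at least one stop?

There are 2^4 − 1 = 15 ways to divide the 5 stops into two non-empty groups. For each, the best each vehicle can do is its own shortest tour through its group:
  {R3} + {J2, S3, Z4, G2}: 44 + 88 = 132
  {J2} + {R3, S3, Z4, G2}: 40 + 104 = 144
  {R3, J2} + {S3, Z4, G2}: 50 + 87 = 137
  {S3} + {R3, J2, Z4, G2}: 22 + 92 = 114
  {R3, S3} + {J2, Z4, G2}: 56 + 82 = 138
  {J2, S3} + {R3, Z4, G2}: 46 + 92 = 138
  … (15 splits in total)
Best: vehicle 1 00 → S3 → 00 = 22; vehicle 2 00 → R3 → J2 → Z4 → G2 → 00 = 92; combined 114.

Minimum combined distance: 114.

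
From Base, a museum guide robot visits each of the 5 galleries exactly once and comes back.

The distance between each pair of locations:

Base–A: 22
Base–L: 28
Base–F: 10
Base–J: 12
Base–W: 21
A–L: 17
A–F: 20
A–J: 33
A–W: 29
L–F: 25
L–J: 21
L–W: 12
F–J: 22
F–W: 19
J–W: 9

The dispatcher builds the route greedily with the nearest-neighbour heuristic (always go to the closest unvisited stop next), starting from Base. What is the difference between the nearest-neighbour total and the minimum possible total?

Base: F=10, J=12, W=21, A=22, L=28 ⇒ F
F: W=19, A=20, J=22, L=25 ⇒ W
W: J=9, L=12, A=29 ⇒ J
J: L=21, A=33 ⇒ L
L: A=17 ⇒ A
NN route Base → F → W → J → L → A → Base costs 98.
Optimal: Base → F → A → L → W → J → Base costs 80 (by enumerating all 60 distinct tours).
Excess = 98 − 80 = 18.

Excess over optimum: 18.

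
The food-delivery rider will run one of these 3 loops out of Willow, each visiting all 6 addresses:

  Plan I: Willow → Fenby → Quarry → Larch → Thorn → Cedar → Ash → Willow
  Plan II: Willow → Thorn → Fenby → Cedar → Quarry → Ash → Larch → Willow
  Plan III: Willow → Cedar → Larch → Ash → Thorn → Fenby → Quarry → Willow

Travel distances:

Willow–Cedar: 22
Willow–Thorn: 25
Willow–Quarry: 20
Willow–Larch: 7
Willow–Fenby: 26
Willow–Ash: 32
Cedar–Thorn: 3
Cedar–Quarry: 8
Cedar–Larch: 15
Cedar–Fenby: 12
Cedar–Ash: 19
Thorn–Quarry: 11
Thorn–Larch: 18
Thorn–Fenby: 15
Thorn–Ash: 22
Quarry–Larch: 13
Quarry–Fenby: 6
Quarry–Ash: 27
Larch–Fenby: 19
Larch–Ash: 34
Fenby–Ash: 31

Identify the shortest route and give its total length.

117 — Plan I is the shortest.

Plan I: 26 + 6 + 13 + 18 + 3 + 19 + 32 = 117
Plan II: 25 + 15 + 12 + 8 + 27 + 34 + 7 = 128
Plan III: 22 + 15 + 34 + 22 + 15 + 6 + 20 = 134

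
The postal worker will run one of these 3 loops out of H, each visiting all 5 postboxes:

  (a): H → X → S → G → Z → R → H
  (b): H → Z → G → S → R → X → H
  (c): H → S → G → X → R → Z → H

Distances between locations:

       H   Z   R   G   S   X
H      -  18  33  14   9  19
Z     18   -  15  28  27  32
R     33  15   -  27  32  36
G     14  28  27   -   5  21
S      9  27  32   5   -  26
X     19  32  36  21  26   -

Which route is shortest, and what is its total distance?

(a): 19 + 26 + 5 + 28 + 15 + 33 = 126
(b): 18 + 28 + 5 + 32 + 36 + 19 = 138
(c): 9 + 5 + 21 + 36 + 15 + 18 = 104

104 — (c) is the shortest.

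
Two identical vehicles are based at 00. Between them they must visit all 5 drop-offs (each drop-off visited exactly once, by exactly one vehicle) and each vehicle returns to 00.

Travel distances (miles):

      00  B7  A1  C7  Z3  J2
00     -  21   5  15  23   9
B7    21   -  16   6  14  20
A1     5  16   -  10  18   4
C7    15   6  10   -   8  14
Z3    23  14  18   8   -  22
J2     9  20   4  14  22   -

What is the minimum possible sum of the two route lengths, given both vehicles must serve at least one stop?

Check every non-empty split of the stops between the two vehicles; for each half take its own optimal tour:
  {B7} + {A1, C7, Z3, J2}: 42 + 54 = 96
  {A1} + {B7, C7, Z3, J2}: 10 + 66 = 76
  {B7, A1} + {C7, Z3, J2}: 42 + 54 = 96
  {C7} + {B7, A1, Z3, J2}: 30 + 66 = 96
  {B7, C7} + {A1, Z3, J2}: 42 + 54 = 96
  {A1, C7} + {B7, Z3, J2}: 30 + 66 = 96
  … (15 splits in total)
Best: vehicle 1 00 → A1 → 00 = 10; vehicle 2 00 → B7 → C7 → Z3 → J2 → 00 = 66; combined 76.

76 miles — the smallest possible combined total.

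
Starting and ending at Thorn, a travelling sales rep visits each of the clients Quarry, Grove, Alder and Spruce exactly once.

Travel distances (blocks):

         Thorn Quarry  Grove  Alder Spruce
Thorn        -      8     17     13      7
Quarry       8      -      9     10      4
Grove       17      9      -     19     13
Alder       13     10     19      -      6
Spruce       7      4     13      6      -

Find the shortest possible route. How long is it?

Thorn-Quarry-Grove-Alder-Spruce-Thorn: 8+9+19+6+7 = 49
Thorn-Quarry-Grove-Spruce-Alder-Thorn: 8+9+13+6+13 = 49
Thorn-Quarry-Alder-Grove-Spruce-Thorn: 8+10+19+13+7 = 57
Thorn-Quarry-Alder-Spruce-Grove-Thorn: 8+10+6+13+17 = 54
Thorn-Quarry-Spruce-Grove-Alder-Thorn: 8+4+13+19+13 = 57
Thorn-Quarry-Spruce-Alder-Grove-Thorn: 8+4+6+19+17 = 54
Thorn-Grove-Quarry-Alder-Spruce-Thorn: 17+9+10+6+7 = 49
Thorn-Grove-Quarry-Spruce-Alder-Thorn: 17+9+4+6+13 = 49
Thorn-Grove-Alder-Quarry-Spruce-Thorn: 17+19+10+4+7 = 57
Thorn-Grove-Spruce-Quarry-Alder-Thorn: 17+13+4+10+13 = 57
Thorn-Alder-Quarry-Grove-Spruce-Thorn: 13+10+9+13+7 = 52
Thorn-Alder-Grove-Quarry-Spruce-Thorn: 13+19+9+4+7 = 52
The minimum is 49.
One optimal route: Thorn → Quarry → Grove → Alder → Spruce → Thorn (or its reverse).

49 blocks — the shortest possible round trip.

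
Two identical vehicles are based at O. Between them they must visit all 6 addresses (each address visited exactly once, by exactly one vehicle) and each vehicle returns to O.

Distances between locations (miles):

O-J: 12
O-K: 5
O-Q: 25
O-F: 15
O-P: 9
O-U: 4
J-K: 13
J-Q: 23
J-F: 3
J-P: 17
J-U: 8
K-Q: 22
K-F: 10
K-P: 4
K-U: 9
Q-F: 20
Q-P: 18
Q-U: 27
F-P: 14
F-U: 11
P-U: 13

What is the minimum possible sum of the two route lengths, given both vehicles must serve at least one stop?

Try each way of splitting the stops between the two vehicles (each non-empty) and, for each split, find the best tour for each vehicle:
  {J} + {K, Q, F, P, U}: 24 + 62 = 86
  {K} + {J, Q, F, P, U}: 10 + 62 = 72
  {J, K} + {Q, F, P, U}: 30 + 62 = 92
  {Q} + {J, K, F, P, U}: 50 + 38 = 88
  {J, Q} + {K, F, P, U}: 60 + 38 = 98
  {K, Q} + {J, F, P, U}: 52 + 38 = 90
  … (31 splits in total)
  {J, K, Q, F, P} + {U}: 62 + 8 = 70  ← best
Best: vehicle 1 O → J → F → Q → P → K → O = 62; vehicle 2 O → U → O = 8; combined 70.

70 miles — the smallest possible combined total.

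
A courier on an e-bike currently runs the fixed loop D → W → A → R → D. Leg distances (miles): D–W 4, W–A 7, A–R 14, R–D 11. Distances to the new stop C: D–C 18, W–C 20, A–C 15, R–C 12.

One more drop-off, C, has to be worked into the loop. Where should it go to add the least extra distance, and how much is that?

Adding 13 miles by placing C on the A–R leg.

Insertion cost between consecutive stops i–j is d(i,C) + d(C,j) − d(i,j):
  between D and W: 18 + 20 − 4 = 34
  between W and A: 20 + 15 − 7 = 28
  between A and R: 15 + 12 − 14 = 13
  between R and D: 12 + 18 − 11 = 19
Cheapest insertion is between A and R, adding 13.
New total = 36 + 13 = 49.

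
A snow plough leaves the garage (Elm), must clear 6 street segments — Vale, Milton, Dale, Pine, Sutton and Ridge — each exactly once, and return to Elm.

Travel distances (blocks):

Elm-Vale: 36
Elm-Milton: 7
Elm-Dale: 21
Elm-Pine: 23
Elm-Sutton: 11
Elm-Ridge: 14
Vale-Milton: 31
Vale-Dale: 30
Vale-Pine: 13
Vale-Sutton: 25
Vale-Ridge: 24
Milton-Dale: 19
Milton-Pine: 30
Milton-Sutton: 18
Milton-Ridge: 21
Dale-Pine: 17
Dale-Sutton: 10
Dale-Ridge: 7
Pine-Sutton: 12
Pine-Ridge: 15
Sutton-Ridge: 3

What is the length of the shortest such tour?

There are 360 distinct closed tours to check (reversals are equivalent).
Elm → Vale → Milton → Dale → Pine → Sutton → Ridge → Elm: 36+31+19+17+12+3+14 = 132
Elm → Vale → Milton → Dale → Pine → Ridge → Sutton → Elm: 36+31+19+17+15+3+11 = 132
Elm → Vale → Milton → Dale → Sutton → Pine → Ridge → Elm: 36+31+19+10+12+15+14 = 137
Elm → Vale → Milton → Dale → Sutton → Ridge → Pine → Elm: 36+31+19+10+3+15+23 = 137
Elm → Vale → Milton → Dale → Ridge → Pine → Sutton → Elm: 36+31+19+7+15+12+11 = 131
Elm → Vale → Milton → Dale → Ridge → Sutton → Pine → Elm: 36+31+19+7+3+12+23 = 131
Elm → Vale → Milton → Pine → Dale → Sutton → Ridge → Elm: 36+31+30+17+10+3+14 = 141
Elm → Vale → Milton → Pine → Dale → Ridge → Sutton → Elm: 36+31+30+17+7+3+11 = 135
… (352 more)
Elm → Milton → Vale → Pine → Dale → Ridge → Sutton → Elm: 7+31+13+17+7+3+11 = 89  ← best
The minimum is 89.
One optimal route: Elm → Milton → Vale → Pine → Dale → Ridge → Sutton → Elm (or its reverse).

89 blocks — the shortest possible round trip.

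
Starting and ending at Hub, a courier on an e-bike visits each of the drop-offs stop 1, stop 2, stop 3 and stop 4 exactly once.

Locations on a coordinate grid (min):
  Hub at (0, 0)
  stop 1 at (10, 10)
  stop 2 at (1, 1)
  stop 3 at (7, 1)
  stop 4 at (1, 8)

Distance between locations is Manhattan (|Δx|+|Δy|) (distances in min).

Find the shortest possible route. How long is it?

Hub - stop 1 - stop 2 - stop 3 - stop 4 - Hub: 20+18+6+13+9 = 66
Hub - stop 1 - stop 2 - stop 4 - stop 3 - Hub: 20+18+7+13+8 = 66
Hub - stop 1 - stop 3 - stop 2 - stop 4 - Hub: 20+12+6+7+9 = 54
Hub - stop 1 - stop 3 - stop 4 - stop 2 - Hub: 20+12+13+7+2 = 54
Hub - stop 1 - stop 4 - stop 2 - stop 3 - Hub: 20+11+7+6+8 = 52
Hub - stop 1 - stop 4 - stop 3 - stop 2 - Hub: 20+11+13+6+2 = 52
Hub - stop 2 - stop 1 - stop 3 - stop 4 - Hub: 2+18+12+13+9 = 54
Hub - stop 2 - stop 1 - stop 4 - stop 3 - Hub: 2+18+11+13+8 = 52
Hub - stop 2 - stop 3 - stop 1 - stop 4 - Hub: 2+6+12+11+9 = 40
Hub - stop 2 - stop 4 - stop 1 - stop 3 - Hub: 2+7+11+12+8 = 40
Hub - stop 3 - stop 1 - stop 2 - stop 4 - Hub: 8+12+18+7+9 = 54
Hub - stop 3 - stop 2 - stop 1 - stop 4 - Hub: 8+6+18+11+9 = 52
The minimum is 40.
One optimal route: Hub → stop 2 → stop 3 → stop 1 → stop 4 → Hub (or its reverse).

40 min — the shortest possible round trip.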